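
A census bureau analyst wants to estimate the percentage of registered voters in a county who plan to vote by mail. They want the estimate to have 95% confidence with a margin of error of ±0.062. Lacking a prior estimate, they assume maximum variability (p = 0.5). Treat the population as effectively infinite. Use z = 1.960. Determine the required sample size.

250

With p = 0.5, p(1−p) = 0.25.
n = z²·p(1−p)/E² = 1.960² × 0.2500 / 0.062² = 3.8416 × 0.2500 / 0.003844 ≈ 249.84.
Rounding up gives n = 250.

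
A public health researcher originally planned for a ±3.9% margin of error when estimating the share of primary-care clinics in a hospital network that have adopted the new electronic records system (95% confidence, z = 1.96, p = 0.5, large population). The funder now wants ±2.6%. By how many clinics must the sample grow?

At ±3.9%: n = 1.96² × 0.2500 / 0.039² ≈ 631.43 → 632.
At ±2.6%: n = 1.96² × 0.2500 / 0.026² ≈ 1420.71 → 1421.
Additional respondents: 1421 − 632 = 789.

789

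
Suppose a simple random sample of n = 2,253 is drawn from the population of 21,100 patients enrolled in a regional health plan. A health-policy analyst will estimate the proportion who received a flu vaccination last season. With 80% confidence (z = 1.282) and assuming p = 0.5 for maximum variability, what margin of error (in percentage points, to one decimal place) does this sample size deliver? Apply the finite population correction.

1.3

Finite-population factor: (N−n)/(N−1) = (21100−2253)/(21100−1) = 0.8933.
SE(p̂) = √[p(1−p)/n · (N−n)/(N−1)] = √[0.2500/2253 × 0.8933] = 0.00996.
E = z × SE = 1.282 × 0.00996 = 0.01276 ≈ 1.3 percentage points.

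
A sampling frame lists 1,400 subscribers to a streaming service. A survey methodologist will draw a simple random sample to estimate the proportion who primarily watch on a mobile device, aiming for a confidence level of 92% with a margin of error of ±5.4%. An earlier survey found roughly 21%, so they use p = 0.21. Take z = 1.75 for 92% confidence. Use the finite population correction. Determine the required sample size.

156

Unadjusted: n₀ = 1.75² × 0.21 × 0.79 / 0.054² ≈ 174.23, so n₀ = 175.
Finite population correction with N = 1,400: n = n₀ / (1 + (n₀−1)/N) = 175 / (1 + 174/1400) = 175 / 1.1243 ≈ 155.65.
Rounding up, n = 156.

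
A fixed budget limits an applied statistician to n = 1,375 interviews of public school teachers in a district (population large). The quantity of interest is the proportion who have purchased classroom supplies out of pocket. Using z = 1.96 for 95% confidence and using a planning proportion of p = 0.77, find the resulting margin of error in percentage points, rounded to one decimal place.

2.2

SE(p̂) = √[p(1−p)/n] = √[0.1771/1375] = 0.01135.
E = z × SE = 1.96 × 0.01135 = 0.02224, or 2.2 percentage points.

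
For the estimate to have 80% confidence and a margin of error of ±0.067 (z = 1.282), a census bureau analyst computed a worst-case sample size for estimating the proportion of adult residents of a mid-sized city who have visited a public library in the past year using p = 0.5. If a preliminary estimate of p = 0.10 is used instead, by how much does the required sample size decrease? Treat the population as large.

59

Conservative (p = 0.5): n = 1.282² × 0.25 / 0.067² ≈ 91.53 → 92.
Using p = 0.10: p(1−p) = 0.0900, so n = 1.282² × 0.0900 / 0.067² ≈ 32.95 → 33.
Reduction: 92 − 33 = 59.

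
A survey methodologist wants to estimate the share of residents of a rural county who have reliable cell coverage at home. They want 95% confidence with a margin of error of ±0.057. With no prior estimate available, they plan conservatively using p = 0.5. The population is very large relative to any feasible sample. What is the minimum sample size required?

For 95% confidence, z = 1.960.
With p = 0.5, p(1−p) = 0.25.
n = z²·p(1−p)/E² = 1.960² × 0.2500 / 0.057² = 3.8416 × 0.2500 / 0.003249 ≈ 295.60.
Rounding up gives n = 296.

296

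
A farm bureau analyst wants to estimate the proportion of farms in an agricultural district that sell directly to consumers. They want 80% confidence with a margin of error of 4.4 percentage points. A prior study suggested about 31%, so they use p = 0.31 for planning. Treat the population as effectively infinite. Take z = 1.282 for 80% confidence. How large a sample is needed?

182

With p = 0.31, p(1−p) = 0.2139.
n = z²·p(1−p)/E² = 1.282² × 0.2139 / 0.044² = 1.6435 × 0.2139 / 0.001936 ≈ 181.59.
Rounding up gives n = 182.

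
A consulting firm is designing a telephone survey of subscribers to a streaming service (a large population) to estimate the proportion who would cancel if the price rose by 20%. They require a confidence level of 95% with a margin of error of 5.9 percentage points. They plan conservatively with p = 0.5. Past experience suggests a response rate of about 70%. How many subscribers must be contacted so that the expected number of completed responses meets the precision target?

For 95% confidence, z = 1.960.
Completed interviews needed: n₀ = 1.960² × 0.2500 / 0.059² ≈ 275.90 → 276.
At a 70% response rate, contacts needed = 276 / 0.70 ≈ 394.29 → 395.

395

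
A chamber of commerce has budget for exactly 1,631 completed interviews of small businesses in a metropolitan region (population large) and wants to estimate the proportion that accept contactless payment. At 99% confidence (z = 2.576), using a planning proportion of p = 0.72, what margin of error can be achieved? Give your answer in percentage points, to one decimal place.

SE(p̂) = √[p(1−p)/n] = √[0.2016/1631] = 0.01112.
E = z × SE = 2.576 × 0.01112 = 0.02864, or 2.9 percentage points.

2.9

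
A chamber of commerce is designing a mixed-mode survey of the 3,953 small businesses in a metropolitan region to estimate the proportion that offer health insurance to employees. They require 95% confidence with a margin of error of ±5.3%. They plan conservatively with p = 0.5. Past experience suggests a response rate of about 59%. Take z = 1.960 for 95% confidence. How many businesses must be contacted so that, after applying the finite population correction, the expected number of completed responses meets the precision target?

534

Completed interviews needed (unadjusted): n₀ = 1.960² × 0.2500 / 0.053² ≈ 341.90 → 342.
FPC for N = 3,953: n = 342 / (1 + 341/3953) = 342 / 1.0863 ≈ 314.84 → 315.
At a 59% response rate, contacts needed = 315 / 0.59 ≈ 533.90 → 534.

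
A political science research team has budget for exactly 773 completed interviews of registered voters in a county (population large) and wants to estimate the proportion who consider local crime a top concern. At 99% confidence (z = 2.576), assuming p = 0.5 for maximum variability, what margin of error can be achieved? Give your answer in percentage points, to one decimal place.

SE(p̂) = √[p(1−p)/n] = √[0.2500/773] = 0.01798.
E = z × SE = 2.576 × 0.01798 = 0.04633, or 4.6 percentage points.

4.6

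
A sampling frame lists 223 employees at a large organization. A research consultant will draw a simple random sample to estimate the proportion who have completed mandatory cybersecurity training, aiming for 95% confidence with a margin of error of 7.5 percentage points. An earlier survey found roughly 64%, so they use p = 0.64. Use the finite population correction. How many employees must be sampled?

For 95% confidence, z = 1.96.
Unadjusted: n₀ = 1.96² × 0.64 × 0.36 / 0.075² ≈ 157.35, so n₀ = 158.
Finite population correction with N = 223: n = n₀ / (1 + (n₀−1)/N) = 158 / (1 + 157/223) = 158 / 1.7040 ≈ 92.72.
Rounding up, n = 93.

93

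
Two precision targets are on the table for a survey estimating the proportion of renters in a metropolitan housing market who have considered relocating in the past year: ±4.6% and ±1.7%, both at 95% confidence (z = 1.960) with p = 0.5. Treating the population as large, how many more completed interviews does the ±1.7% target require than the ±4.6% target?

2870

At ±4.6%: n = 1.960² × 0.2500 / 0.046² ≈ 453.88 → 454.
At ±1.7%: n = 1.960² × 0.2500 / 0.017² ≈ 3323.18 → 3324.
Additional respondents: 3324 − 454 = 2870.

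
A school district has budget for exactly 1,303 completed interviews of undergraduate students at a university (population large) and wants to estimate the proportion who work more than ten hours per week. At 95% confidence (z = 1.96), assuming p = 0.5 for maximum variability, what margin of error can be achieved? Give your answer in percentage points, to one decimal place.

SE(p̂) = √[p(1−p)/n] = √[0.2500/1303] = 0.01385.
E = z × SE = 1.96 × 0.01385 = 0.02715, or 2.7 percentage points.

2.7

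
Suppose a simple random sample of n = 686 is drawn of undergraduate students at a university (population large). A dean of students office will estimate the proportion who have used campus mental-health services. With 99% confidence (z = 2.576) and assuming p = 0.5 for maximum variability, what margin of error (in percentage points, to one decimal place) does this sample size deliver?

SE(p̂) = √[p(1−p)/n] = √[0.2500/686] = 0.01909.
E = z × SE = 2.576 × 0.01909 = 0.04918, or 4.9 percentage points.

4.9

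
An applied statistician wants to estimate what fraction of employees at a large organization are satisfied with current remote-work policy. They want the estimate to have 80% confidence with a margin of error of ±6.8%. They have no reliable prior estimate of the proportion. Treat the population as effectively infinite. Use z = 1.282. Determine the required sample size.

89

With no prior estimate, use p = 0.5, giving p(1−p) = 0.25.
n = z²·p(1−p)/E² = 1.282² × 0.2500 / 0.068² = 1.6435 × 0.2500 / 0.004624 ≈ 88.86.
Rounding up gives n = 89.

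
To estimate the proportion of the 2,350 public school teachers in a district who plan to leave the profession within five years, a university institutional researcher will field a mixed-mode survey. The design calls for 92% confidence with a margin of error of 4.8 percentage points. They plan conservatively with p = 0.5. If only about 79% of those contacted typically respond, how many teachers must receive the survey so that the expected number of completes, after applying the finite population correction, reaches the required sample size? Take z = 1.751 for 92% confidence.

Completed interviews needed (unadjusted): n₀ = 1.751² × 0.2500 / 0.048² ≈ 332.68 → 333.
FPC for N = 2,350: n = 333 / (1 + 332/2350) = 333 / 1.1413 ≈ 291.78 → 292.
At a 79% response rate, contacts needed = 292 / 0.79 ≈ 369.62 → 370.

370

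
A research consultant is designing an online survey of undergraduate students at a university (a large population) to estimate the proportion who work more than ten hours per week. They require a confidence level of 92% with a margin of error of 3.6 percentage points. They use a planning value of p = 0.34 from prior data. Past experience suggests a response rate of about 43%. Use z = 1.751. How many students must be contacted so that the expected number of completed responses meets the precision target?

1235

Completed interviews needed: n₀ = 1.751² × 0.2244 / 0.036² ≈ 530.87 → 531.
At a 43% response rate, contacts needed = 531 / 0.43 ≈ 1234.88 → 1235.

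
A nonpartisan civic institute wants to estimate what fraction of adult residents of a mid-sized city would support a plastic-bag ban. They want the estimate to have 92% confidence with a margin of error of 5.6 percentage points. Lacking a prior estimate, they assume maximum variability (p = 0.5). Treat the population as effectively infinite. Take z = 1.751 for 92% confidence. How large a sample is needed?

245

With p = 0.5, p(1−p) = 0.25.
n = z²·p(1−p)/E² = 1.751² × 0.2500 / 0.056² = 3.0660 × 0.2500 / 0.003136 ≈ 244.42.
Rounding up gives n = 245.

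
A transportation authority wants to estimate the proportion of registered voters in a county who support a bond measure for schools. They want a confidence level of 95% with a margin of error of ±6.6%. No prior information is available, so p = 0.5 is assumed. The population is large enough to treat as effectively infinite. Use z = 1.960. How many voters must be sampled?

With p = 0.5, p(1−p) = 0.25.
n = z²·p(1−p)/E² = 1.960² × 0.2500 / 0.066² = 3.8416 × 0.2500 / 0.004356 ≈ 220.48.
Rounding up gives n = 221.

221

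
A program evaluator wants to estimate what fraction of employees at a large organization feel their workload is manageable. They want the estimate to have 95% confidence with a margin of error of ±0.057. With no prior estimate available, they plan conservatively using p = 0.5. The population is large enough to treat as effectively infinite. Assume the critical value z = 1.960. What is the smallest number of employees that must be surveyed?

With p = 0.5, p(1−p) = 0.25.
n = z²·p(1−p)/E² = 1.960² × 0.2500 / 0.057² = 3.8416 × 0.2500 / 0.003249 ≈ 295.60.
Rounding up gives n = 296.

296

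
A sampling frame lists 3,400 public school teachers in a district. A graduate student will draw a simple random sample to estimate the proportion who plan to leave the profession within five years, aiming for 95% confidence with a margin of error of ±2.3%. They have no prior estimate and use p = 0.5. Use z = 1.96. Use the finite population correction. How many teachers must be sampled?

1184

Unadjusted: n₀ = 1.96² × 0.50 × 0.50 / 0.023² ≈ 1815.50, so n₀ = 1816.
Finite population correction with N = 3,400: n = n₀ / (1 + (n₀−1)/N) = 1816 / (1 + 1815/3400) = 1816 / 1.5338 ≈ 1183.97.
Rounding up, n = 1184.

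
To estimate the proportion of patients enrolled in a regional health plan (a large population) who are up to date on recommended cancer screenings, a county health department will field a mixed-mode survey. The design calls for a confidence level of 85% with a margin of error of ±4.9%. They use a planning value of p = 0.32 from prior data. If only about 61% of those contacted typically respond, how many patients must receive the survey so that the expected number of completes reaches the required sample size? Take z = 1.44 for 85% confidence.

Completed interviews needed: n₀ = 1.44² × 0.2176 / 0.049² ≈ 187.93 → 188.
At a 61% response rate, contacts needed = 188 / 0.61 ≈ 308.20 → 309.

309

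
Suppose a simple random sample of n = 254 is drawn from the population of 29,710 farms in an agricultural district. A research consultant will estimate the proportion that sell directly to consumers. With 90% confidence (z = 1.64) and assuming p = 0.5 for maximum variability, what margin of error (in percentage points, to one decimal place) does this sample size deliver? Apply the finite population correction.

5.1

Finite-population factor: (N−n)/(N−1) = (29710−254)/(29710−1) = 0.9915.
SE(p̂) = √[p(1−p)/n · (N−n)/(N−1)] = √[0.2500/254 × 0.9915] = 0.03124.
E = z × SE = 1.64 × 0.03124 = 0.05123 ≈ 5.1 percentage points.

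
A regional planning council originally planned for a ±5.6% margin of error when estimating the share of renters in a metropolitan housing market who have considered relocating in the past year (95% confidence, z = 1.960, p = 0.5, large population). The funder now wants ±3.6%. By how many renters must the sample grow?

At ±5.6%: n = 1.960² × 0.2500 / 0.056² ≈ 306.25 → 307.
At ±3.6%: n = 1.960² × 0.2500 / 0.036² ≈ 741.05 → 742.
Additional respondents: 742 − 307 = 435.

435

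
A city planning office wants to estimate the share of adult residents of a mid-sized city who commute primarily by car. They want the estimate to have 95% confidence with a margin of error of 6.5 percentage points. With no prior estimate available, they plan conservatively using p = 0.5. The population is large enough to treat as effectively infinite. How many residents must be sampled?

For 95% confidence, z = 1.960.
With p = 0.5, p(1−p) = 0.25.
n = z²·p(1−p)/E² = 1.960² × 0.2500 / 0.065² = 3.8416 × 0.2500 / 0.004225 ≈ 227.31.
Rounding up gives n = 228.

228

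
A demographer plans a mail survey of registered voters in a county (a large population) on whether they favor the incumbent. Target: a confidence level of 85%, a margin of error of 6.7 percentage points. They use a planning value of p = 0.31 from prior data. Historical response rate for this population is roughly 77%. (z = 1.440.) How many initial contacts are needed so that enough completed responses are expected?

Completed interviews needed: n₀ = 1.440² × 0.2139 / 0.067² ≈ 98.81 → 99.
At a 77% response rate, contacts needed = 99 / 0.77 ≈ 128.57 → 129.

129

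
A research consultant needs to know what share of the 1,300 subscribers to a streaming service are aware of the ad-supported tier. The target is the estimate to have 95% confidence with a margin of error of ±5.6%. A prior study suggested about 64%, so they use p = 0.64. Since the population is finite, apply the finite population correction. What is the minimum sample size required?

For 95% confidence, z = 1.960.
Unadjusted: n₀ = 1.960² × 0.64 × 0.36 / 0.056² ≈ 282.24, so n₀ = 283.
Finite population correction with N = 1,300: n = n₀ / (1 + (n₀−1)/N) = 283 / (1 + 282/1300) = 283 / 1.2169 ≈ 232.55.
Rounding up, n = 233.

233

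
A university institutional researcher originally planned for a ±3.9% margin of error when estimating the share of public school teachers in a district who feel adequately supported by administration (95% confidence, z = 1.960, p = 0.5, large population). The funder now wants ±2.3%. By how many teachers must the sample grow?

At ±3.9%: n = 1.960² × 0.2500 / 0.039² ≈ 631.43 → 632.
At ±2.3%: n = 1.960² × 0.2500 / 0.023² ≈ 1815.50 → 1816.
Additional respondents: 1816 − 632 = 1184.

1184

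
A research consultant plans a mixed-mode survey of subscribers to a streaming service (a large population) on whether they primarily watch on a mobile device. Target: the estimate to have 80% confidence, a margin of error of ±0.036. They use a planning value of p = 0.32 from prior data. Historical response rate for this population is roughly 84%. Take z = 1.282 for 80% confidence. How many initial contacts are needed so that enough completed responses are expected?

Completed interviews needed: n₀ = 1.282² × 0.2176 / 0.036² ≈ 275.95 → 276.
At an 84% response rate, contacts needed = 276 / 0.84 ≈ 328.57 → 329.

329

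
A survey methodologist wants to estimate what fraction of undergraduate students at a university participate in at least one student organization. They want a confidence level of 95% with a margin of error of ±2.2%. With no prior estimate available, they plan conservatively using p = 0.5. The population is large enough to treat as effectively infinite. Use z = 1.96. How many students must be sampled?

With p = 0.5, p(1−p) = 0.25.
n = z²·p(1−p)/E² = 1.96² × 0.2500 / 0.022² = 3.8416 × 0.2500 / 0.000484 ≈ 1984.30.
Rounding up gives n = 1985.

1985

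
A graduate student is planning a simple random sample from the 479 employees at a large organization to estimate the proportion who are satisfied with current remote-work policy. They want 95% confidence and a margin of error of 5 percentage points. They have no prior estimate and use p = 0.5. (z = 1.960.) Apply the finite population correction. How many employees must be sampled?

Unadjusted: n₀ = 1.960² × 0.50 × 0.50 / 0.050² ≈ 384.16, so n₀ = 385.
Finite population correction with N = 479: n = n₀ / (1 + (n₀−1)/N) = 385 / (1 + 384/479) = 385 / 1.8017 ≈ 213.69.
Rounding up, n = 214.

214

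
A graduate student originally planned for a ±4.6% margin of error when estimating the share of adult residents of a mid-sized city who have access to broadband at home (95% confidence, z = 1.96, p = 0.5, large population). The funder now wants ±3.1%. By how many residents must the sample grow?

At ±4.6%: n = 1.96² × 0.2500 / 0.046² ≈ 453.88 → 454.
At ±3.1%: n = 1.96² × 0.2500 / 0.031² ≈ 999.38 → 1000.
Additional respondents: 1000 − 454 = 546.

546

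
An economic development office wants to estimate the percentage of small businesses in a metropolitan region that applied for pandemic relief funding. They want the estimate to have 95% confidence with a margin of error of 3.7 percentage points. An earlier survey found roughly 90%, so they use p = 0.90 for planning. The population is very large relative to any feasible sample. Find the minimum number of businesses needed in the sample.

253

For 95% confidence, z = 1.960.
With p = 0.90, p(1−p) = 0.0900.
n = z²·p(1−p)/E² = 1.960² × 0.0900 / 0.037² = 3.8416 × 0.0900 / 0.001369 ≈ 252.55.
Rounding up gives n = 253.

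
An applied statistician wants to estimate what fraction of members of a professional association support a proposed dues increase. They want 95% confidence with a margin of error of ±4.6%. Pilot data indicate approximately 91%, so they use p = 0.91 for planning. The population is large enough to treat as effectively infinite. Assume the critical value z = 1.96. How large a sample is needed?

With p = 0.91, p(1−p) = 0.0819.
n = z²·p(1−p)/E² = 1.96² × 0.0819 / 0.046² = 3.8416 × 0.0819 / 0.002116 ≈ 148.69.
Rounding up gives n = 149.

149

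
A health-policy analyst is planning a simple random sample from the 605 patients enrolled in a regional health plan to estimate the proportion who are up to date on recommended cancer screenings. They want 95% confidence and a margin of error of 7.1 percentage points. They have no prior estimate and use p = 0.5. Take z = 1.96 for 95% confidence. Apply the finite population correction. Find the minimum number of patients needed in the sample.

Unadjusted: n₀ = 1.96² × 0.50 × 0.50 / 0.071² ≈ 190.52, so n₀ = 191.
Finite population correction with N = 605: n = n₀ / (1 + (n₀−1)/N) = 191 / (1 + 190/605) = 191 / 1.3140 ≈ 145.35.
Rounding up, n = 146.

146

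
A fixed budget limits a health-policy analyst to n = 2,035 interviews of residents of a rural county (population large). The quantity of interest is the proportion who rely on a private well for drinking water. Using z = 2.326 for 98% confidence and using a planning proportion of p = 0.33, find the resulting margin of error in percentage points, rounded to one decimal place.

SE(p̂) = √[p(1−p)/n] = √[0.2211/2035] = 0.01042.
E = z × SE = 2.326 × 0.01042 = 0.02424, or 2.4 percentage points.

2.4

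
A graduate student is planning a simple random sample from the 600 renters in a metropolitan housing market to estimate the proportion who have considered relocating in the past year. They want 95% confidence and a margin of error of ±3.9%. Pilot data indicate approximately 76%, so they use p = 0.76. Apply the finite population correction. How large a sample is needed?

For 95% confidence, z = 1.960.
Unadjusted: n₀ = 1.960² × 0.76 × 0.24 / 0.039² ≈ 460.69, so n₀ = 461.
Finite population correction with N = 600: n = n₀ / (1 + (n₀−1)/N) = 461 / (1 + 460/600) = 461 / 1.7667 ≈ 260.94.
Rounding up, n = 261.

261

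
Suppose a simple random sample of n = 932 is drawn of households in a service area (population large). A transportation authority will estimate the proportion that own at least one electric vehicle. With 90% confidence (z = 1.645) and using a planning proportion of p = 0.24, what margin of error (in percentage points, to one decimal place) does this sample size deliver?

SE(p̂) = √[p(1−p)/n] = √[0.1824/932] = 0.01399.
E = z × SE = 1.645 × 0.01399 = 0.02301, or 2.3 percentage points.

2.3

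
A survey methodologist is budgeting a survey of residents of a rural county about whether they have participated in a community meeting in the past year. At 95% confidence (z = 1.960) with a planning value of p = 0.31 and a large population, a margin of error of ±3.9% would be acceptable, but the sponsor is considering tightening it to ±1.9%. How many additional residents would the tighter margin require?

1736

At ±3.9%: n = 1.960² × 0.2139 / 0.039² ≈ 540.25 → 541.
At ±1.9%: n = 1.960² × 0.2139 / 0.019² ≈ 2276.23 → 2277.
Additional respondents: 2277 − 541 = 1736.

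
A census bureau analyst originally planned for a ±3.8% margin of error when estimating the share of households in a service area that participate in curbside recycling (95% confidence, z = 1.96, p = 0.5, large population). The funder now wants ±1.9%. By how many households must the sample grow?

1995

At ±3.8%: n = 1.96² × 0.2500 / 0.038² ≈ 665.10 → 666.
At ±1.9%: n = 1.96² × 0.2500 / 0.019² ≈ 2660.39 → 2661.
Additional respondents: 2661 − 666 = 1995.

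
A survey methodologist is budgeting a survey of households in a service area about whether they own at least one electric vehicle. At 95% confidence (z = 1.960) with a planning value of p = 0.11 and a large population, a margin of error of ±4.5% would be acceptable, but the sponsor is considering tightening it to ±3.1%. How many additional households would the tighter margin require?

At ±4.5%: n = 1.960² × 0.0979 / 0.045² ≈ 185.72 → 186.
At ±3.1%: n = 1.960² × 0.0979 / 0.031² ≈ 391.36 → 392.
Additional respondents: 392 − 186 = 206.

206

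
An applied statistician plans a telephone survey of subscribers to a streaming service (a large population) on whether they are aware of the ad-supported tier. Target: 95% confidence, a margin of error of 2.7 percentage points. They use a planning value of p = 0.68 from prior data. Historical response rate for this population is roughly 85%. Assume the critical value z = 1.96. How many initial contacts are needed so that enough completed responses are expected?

Completed interviews needed: n₀ = 1.96² × 0.2176 / 0.027² ≈ 1146.68 → 1147.
At an 85% response rate, contacts needed = 1147 / 0.85 ≈ 1349.41 → 1350.

1350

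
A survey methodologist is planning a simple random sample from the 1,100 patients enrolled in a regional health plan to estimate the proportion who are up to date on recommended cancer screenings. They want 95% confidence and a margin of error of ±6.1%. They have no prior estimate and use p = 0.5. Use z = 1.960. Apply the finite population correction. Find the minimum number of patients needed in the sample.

Unadjusted: n₀ = 1.960² × 0.50 × 0.50 / 0.061² ≈ 258.10, so n₀ = 259.
Finite population correction with N = 1,100: n = n₀ / (1 + (n₀−1)/N) = 259 / (1 + 258/1100) = 259 / 1.2345 ≈ 209.79.
Rounding up, n = 210.

210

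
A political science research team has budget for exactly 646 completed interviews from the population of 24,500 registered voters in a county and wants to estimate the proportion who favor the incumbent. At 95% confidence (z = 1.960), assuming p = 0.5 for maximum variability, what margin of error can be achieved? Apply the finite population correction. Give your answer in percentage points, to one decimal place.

Finite-population factor: (N−n)/(N−1) = (24500−646)/(24500−1) = 0.9737.
SE(p̂) = √[p(1−p)/n · (N−n)/(N−1)] = √[0.2500/646 × 0.9737] = 0.01941.
E = z × SE = 1.960 × 0.01941 = 0.03805 ≈ 3.8 percentage points.

3.8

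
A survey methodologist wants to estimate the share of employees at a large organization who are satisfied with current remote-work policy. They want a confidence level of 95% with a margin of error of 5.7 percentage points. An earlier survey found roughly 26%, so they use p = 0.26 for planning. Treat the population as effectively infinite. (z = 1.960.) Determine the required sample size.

With p = 0.26, p(1−p) = 0.1924.
n = z²·p(1−p)/E² = 1.960² × 0.1924 / 0.057² = 3.8416 × 0.1924 / 0.003249 ≈ 227.49.
Rounding up gives n = 228.

228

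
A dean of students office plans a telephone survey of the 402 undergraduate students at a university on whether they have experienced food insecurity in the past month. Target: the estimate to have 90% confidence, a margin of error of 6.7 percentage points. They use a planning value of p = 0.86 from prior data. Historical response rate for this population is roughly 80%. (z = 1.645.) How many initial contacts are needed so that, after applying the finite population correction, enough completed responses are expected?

78

Completed interviews needed (unadjusted): n₀ = 1.645² × 0.1204 / 0.067² ≈ 72.58 → 73.
FPC for N = 402: n = 73 / (1 + 72/402) = 73 / 1.1791 ≈ 61.91 → 62.
At an 80% response rate, contacts needed = 62 / 0.80 ≈ 77.50 → 78.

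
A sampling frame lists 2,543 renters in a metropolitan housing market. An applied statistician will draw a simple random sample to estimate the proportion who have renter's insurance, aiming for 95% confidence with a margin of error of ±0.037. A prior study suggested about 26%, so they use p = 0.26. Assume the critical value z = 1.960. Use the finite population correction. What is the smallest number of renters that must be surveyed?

446

Unadjusted: n₀ = 1.960² × 0.26 × 0.74 / 0.037² ≈ 539.90, so n₀ = 540.
Finite population correction with N = 2,543: n = n₀ / (1 + (n₀−1)/N) = 540 / (1 + 539/2543) = 540 / 1.2120 ≈ 445.56.
Rounding up, n = 446.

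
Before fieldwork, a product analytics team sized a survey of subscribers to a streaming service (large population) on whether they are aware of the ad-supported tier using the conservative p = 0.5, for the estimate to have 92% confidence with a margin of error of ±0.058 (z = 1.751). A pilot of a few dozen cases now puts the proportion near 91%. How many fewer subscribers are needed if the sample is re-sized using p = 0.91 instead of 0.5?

153

Conservative (p = 0.5): n = 1.751² × 0.25 / 0.058² ≈ 227.85 → 228.
Using p = 0.91: p(1−p) = 0.0819, so n = 1.751² × 0.0819 / 0.058² ≈ 74.64 → 75.
Reduction: 228 − 75 = 153.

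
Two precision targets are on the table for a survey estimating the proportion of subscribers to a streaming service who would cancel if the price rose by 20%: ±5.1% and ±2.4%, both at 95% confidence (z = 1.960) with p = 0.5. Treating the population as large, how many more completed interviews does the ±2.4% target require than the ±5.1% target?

At ±5.1%: n = 1.960² × 0.2500 / 0.051² ≈ 369.24 → 370.
At ±2.4%: n = 1.960² × 0.2500 / 0.024² ≈ 1667.36 → 1668.
Additional respondents: 1668 − 370 = 1298.

1298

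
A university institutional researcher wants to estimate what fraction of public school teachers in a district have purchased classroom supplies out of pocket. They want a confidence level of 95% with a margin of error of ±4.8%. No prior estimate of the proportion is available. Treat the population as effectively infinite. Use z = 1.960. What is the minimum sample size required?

With no prior estimate, use p = 0.5, giving p(1−p) = 0.25.
n = z²·p(1−p)/E² = 1.960² × 0.2500 / 0.048² = 3.8416 × 0.2500 / 0.002304 ≈ 416.84.
Rounding up gives n = 417.

417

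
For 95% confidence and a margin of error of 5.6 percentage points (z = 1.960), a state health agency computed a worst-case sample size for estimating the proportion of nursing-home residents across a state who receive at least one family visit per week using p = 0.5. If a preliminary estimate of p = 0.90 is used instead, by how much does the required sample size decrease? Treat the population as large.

Conservative (p = 0.5): n = 1.960² × 0.25 / 0.056² ≈ 306.25 → 307.
Using p = 0.90: p(1−p) = 0.0900, so n = 1.960² × 0.0900 / 0.056² ≈ 110.25 → 111.
Reduction: 307 − 111 = 196.

196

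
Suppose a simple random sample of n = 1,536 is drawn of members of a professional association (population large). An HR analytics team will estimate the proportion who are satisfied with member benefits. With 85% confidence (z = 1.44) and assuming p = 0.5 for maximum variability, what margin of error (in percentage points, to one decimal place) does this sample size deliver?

SE(p̂) = √[p(1−p)/n] = √[0.2500/1536] = 0.01276.
E = z × SE = 1.44 × 0.01276 = 0.01837, or 1.8 percentage points.

1.8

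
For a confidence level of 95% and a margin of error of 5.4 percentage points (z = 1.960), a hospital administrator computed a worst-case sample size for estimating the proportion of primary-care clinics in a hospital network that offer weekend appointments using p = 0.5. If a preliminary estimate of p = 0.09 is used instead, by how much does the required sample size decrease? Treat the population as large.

Conservative (p = 0.5): n = 1.960² × 0.25 / 0.054² ≈ 329.36 → 330.
Using p = 0.09: p(1−p) = 0.0819, so n = 1.960² × 0.0819 / 0.054² ≈ 107.90 → 108.
Reduction: 330 − 108 = 222.

222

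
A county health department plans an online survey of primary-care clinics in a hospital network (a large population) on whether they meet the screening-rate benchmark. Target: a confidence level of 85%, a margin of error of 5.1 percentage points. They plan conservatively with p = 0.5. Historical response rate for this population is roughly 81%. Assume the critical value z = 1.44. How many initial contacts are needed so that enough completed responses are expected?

Completed interviews needed: n₀ = 1.44² × 0.2500 / 0.051² ≈ 199.31 → 200.
At an 81% response rate, contacts needed = 200 / 0.81 ≈ 246.91 → 247.

247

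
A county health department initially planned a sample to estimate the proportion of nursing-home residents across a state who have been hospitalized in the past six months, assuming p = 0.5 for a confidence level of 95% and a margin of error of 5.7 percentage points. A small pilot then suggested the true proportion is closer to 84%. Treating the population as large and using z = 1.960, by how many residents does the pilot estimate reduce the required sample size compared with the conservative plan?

137

Conservative (p = 0.5): n = 1.960² × 0.25 / 0.057² ≈ 295.60 → 296.
Using p = 0.84: p(1−p) = 0.1344, so n = 1.960² × 0.1344 / 0.057² ≈ 158.91 → 159.
Reduction: 296 − 159 = 137.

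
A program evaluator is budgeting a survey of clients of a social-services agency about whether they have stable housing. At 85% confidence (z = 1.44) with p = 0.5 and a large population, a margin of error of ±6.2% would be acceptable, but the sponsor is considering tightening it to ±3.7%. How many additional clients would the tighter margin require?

244

At ±6.2%: n = 1.44² × 0.2500 / 0.062² ≈ 134.86 → 135.
At ±3.7%: n = 1.44² × 0.2500 / 0.037² ≈ 378.67 → 379.
Additional respondents: 379 − 135 = 244.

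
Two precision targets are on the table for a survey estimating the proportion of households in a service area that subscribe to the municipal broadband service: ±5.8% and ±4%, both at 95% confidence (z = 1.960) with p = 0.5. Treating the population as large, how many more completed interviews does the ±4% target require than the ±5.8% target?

315

At ±5.8%: n = 1.960² × 0.2500 / 0.058² ≈ 285.49 → 286.
At ±4%: n = 1.960² × 0.2500 / 0.040² ≈ 600.25 → 601.
Additional respondents: 601 − 286 = 315.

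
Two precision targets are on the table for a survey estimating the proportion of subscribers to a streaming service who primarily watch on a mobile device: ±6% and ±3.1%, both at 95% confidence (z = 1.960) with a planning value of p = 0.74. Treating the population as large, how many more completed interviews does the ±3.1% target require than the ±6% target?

564

At ±6%: n = 1.960² × 0.1924 / 0.060² ≈ 205.31 → 206.
At ±3.1%: n = 1.960² × 0.1924 / 0.031² ≈ 769.12 → 770.
Additional respondents: 770 − 206 = 564.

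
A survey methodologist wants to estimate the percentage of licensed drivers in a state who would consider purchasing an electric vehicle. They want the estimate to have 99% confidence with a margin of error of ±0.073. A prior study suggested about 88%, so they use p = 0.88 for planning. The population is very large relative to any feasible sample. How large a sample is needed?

For 99% confidence, z = 2.576.
With p = 0.88, p(1−p) = 0.1056.
n = z²·p(1−p)/E² = 2.576² × 0.1056 / 0.073² = 6.6358 × 0.1056 / 0.005329 ≈ 131.50.
Rounding up gives n = 132.

132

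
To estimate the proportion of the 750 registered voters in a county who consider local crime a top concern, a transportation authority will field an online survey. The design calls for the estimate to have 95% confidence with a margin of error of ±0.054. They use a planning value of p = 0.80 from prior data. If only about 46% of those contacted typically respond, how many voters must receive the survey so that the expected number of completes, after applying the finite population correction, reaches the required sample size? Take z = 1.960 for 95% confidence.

359

Completed interviews needed (unadjusted): n₀ = 1.960² × 0.1600 / 0.054² ≈ 210.79 → 211.
FPC for N = 750: n = 211 / (1 + 210/750) = 211 / 1.2800 ≈ 164.84 → 165.
At a 46% response rate, contacts needed = 165 / 0.46 ≈ 358.70 → 359.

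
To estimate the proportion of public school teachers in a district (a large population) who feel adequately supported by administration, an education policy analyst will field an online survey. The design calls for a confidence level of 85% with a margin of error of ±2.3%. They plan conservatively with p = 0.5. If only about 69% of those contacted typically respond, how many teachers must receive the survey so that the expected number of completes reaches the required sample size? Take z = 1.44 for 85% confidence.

Completed interviews needed: n₀ = 1.44² × 0.2500 / 0.023² ≈ 979.96 → 980.
At a 69% response rate, contacts needed = 980 / 0.69 ≈ 1420.29 → 1421.

1421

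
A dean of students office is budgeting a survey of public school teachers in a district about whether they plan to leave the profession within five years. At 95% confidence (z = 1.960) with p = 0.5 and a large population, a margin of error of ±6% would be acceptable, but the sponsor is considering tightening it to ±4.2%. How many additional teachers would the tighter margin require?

278

At ±6%: n = 1.960² × 0.2500 / 0.060² ≈ 266.78 → 267.
At ±4.2%: n = 1.960² × 0.2500 / 0.042² ≈ 544.44 → 545.
Additional respondents: 545 − 267 = 278.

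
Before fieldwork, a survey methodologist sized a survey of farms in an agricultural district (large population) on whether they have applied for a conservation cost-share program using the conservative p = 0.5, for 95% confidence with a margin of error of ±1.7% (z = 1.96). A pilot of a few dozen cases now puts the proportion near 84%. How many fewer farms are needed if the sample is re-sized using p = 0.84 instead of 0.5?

1537

Conservative (p = 0.5): n = 1.96² × 0.25 / 0.017² ≈ 3323.18 → 3324.
Using p = 0.84: p(1−p) = 0.1344, so n = 1.96² × 0.1344 / 0.017² ≈ 1786.54 → 1787.
Reduction: 3324 − 1787 = 1537.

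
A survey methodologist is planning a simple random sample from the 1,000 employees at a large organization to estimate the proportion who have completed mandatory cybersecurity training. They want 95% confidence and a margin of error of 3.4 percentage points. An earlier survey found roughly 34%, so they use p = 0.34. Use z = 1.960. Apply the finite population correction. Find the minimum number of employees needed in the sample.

Unadjusted: n₀ = 1.960² × 0.34 × 0.66 / 0.034² ≈ 745.72, so n₀ = 746.
Finite population correction with N = 1,000: n = n₀ / (1 + (n₀−1)/N) = 746 / (1 + 745/1000) = 746 / 1.7450 ≈ 427.51.
Rounding up, n = 428.

428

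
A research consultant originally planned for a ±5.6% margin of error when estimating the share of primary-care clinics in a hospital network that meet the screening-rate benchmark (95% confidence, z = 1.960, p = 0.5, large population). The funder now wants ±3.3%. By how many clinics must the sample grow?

At ±5.6%: n = 1.960² × 0.2500 / 0.056² ≈ 306.25 → 307.
At ±3.3%: n = 1.960² × 0.2500 / 0.033² ≈ 881.91 → 882.
Additional respondents: 882 − 307 = 575.

575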